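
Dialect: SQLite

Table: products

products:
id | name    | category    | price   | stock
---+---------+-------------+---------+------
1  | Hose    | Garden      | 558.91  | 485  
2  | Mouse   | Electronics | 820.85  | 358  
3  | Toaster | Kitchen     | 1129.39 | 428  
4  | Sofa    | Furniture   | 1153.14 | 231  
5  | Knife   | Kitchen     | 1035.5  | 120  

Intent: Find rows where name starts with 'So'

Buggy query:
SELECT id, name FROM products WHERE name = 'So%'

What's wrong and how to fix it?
Bug: Wildcards only work with LIKE; '=' treats '%' as a literal character

Fix: Use LIKE for wildcard pattern matching

Corrected query:
SELECT id, name FROM products WHERE name LIKE 'So%'

Result:
id | name
---+-----
4  | Sofa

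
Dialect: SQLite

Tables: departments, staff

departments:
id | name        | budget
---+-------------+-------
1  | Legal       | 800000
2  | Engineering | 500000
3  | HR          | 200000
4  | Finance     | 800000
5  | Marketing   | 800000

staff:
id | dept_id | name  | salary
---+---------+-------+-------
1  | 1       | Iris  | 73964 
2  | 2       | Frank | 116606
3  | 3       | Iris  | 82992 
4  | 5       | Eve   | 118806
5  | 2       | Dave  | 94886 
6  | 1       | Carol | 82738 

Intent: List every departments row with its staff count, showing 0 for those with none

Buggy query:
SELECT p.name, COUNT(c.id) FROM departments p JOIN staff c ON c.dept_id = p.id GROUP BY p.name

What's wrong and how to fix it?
Bug: INNER JOIN drops departments rows that have no matching staff rows

Fix: Use LEFT JOIN so parents without children still appear (COUNT(c.id) gives 0)

Corrected query:
SELECT p.name, COUNT(c.id) FROM departments p LEFT JOIN staff c ON c.dept_id = p.id GROUP BY p.name

Result:
name        | COUNT(c.id)
------------+------------
Engineering | 2          
Finance     | 0          
HR          | 1          
Legal       | 2          
Marketing   | 1          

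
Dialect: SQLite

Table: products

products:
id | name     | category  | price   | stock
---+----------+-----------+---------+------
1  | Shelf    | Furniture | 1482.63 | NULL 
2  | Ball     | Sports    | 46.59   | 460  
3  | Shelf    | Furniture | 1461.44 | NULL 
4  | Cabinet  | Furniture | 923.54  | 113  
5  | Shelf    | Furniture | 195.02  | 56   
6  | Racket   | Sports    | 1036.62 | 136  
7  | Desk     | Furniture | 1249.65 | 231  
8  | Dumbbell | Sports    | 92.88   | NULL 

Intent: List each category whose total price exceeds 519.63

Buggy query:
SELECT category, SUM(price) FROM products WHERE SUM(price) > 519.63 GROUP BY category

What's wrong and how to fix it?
Bug: Aggregate functions cannot appear in a WHERE clause

Fix: Use HAVING (which filters groups after aggregation) instead of WHERE

Corrected query:
SELECT category, SUM(price) FROM products GROUP BY category HAVING SUM(price) > 519.63

Result:
category  | SUM(price)
----------+-----------
Furniture | 5312.28   
Sports    | 1176.09   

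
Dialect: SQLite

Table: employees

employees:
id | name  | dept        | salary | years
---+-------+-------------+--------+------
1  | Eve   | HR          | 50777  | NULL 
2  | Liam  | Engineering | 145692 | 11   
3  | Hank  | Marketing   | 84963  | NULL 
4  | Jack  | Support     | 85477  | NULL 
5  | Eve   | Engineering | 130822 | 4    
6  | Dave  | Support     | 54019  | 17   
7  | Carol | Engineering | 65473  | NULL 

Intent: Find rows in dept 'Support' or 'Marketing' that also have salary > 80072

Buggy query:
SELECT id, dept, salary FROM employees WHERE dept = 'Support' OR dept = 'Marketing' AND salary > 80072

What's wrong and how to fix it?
Bug: Without parentheses, AND is evaluated before OR, so the salary filter only applies to the 'Marketing' branch

Fix: Add parentheses around the OR so the AND applies to both alternatives

Corrected query:
SELECT id, dept, salary FROM employees WHERE (dept = 'Support' OR dept = 'Marketing') AND salary > 80072

Result:
id | dept      | salary
---+-----------+-------
3  | Marketing | 84963 
4  | Support   | 85477 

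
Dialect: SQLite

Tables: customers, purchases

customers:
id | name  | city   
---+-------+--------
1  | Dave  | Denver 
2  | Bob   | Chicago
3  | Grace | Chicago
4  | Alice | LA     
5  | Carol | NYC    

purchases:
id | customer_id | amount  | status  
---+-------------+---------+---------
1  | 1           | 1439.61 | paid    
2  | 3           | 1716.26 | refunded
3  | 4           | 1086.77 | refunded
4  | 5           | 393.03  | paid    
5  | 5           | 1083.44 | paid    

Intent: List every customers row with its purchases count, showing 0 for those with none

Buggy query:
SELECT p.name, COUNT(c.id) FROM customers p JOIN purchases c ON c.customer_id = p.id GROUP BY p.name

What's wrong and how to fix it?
Bug: An inner join excludes parents with zero children

Fix: Switch to LEFT JOIN to retain unmatched parent rows

Corrected query:
SELECT p.name, COUNT(c.id) FROM customers p LEFT JOIN purchases c ON c.customer_id = p.id GROUP BY p.name

Result:
name  | COUNT(c.id)
------+------------
Alice | 1          
Bob   | 0          
Carol | 2          
Dave  | 1          
Grace | 1          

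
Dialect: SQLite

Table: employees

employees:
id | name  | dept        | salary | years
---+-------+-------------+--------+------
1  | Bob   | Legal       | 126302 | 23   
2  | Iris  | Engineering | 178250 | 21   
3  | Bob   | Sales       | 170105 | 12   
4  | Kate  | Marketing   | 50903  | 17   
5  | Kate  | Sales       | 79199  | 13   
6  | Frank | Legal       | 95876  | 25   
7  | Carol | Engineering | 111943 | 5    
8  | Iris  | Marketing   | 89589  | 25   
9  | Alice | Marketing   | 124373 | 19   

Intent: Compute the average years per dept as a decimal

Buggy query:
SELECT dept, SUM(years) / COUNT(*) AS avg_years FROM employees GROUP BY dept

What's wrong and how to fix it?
Bug: Both operands are integers, so '/' performs integer division and truncates

Fix: Multiply by 1.0 (or CAST to REAL) to force floating-point division

Corrected query:
SELECT dept, SUM(years) * 1.0 / COUNT(*) AS avg_years FROM employees GROUP BY dept

Result:
dept        | avg_years
------------+----------
Engineering | 13       
Legal       | 24       
Marketing   | 20.333333
Sales       | 12.5     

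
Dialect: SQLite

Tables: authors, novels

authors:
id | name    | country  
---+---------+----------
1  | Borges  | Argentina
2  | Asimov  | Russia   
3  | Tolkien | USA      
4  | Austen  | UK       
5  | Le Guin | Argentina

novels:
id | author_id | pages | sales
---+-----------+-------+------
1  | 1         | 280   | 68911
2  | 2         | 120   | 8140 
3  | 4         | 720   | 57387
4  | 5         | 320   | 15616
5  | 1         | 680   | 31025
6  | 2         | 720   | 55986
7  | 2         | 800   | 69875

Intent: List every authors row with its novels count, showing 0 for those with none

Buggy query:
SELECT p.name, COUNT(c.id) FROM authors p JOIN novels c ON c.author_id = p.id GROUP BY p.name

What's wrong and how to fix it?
Bug: INNER JOIN drops authors rows that have no matching novels rows

Fix: Use LEFT JOIN so parents without children still appear (COUNT(c.id) gives 0)

Corrected query:
SELECT p.name, COUNT(c.id) FROM authors p LEFT JOIN novels c ON c.author_id = p.id GROUP BY p.name

Result:
name    | COUNT(c.id)
--------+------------
Asimov  | 3          
Austen  | 1          
Borges  | 2          
Le Guin | 1          
Tolkien | 0          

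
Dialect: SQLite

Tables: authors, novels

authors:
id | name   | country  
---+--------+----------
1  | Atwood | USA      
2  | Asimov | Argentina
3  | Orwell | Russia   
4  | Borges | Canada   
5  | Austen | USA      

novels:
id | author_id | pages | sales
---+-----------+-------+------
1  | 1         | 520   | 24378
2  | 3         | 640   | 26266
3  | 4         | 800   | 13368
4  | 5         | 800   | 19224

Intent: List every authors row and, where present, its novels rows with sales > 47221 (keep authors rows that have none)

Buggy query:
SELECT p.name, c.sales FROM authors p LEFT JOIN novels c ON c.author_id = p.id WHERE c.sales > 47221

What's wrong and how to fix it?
Bug: A WHERE condition on the right-hand table after LEFT JOIN drops unmatched parents

Fix: Put 'c.sales > 47221' in the JOIN's ON clause instead of WHERE

Corrected query:
SELECT p.name, c.sales FROM authors p LEFT JOIN novels c ON c.author_id = p.id AND c.sales > 47221

Result:
name   | sales
-------+------
Atwood | NULL 
Asimov | NULL 
Orwell | NULL 
Borges | NULL 
Austen | NULL 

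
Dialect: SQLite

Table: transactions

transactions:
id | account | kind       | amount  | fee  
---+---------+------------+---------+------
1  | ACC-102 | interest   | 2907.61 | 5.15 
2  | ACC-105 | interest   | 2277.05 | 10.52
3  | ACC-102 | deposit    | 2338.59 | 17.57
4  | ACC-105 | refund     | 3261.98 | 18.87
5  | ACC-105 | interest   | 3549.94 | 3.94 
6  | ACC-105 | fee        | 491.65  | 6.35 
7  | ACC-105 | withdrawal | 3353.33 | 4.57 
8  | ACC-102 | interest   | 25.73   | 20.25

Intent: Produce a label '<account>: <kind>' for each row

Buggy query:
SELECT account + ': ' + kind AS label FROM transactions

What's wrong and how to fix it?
Bug: '+' is numeric addition; on text columns SQLite converts them to 0 instead of concatenating

Fix: Use the || operator for string concatenation

Corrected query:
SELECT account || ': ' || kind AS label FROM transactions

Result:
label              
-------------------
ACC-102: interest  
ACC-105: interest  
ACC-102: deposit   
ACC-105: refund    
ACC-105: interest  
ACC-105: fee       
ACC-105: withdrawal
ACC-102: interest  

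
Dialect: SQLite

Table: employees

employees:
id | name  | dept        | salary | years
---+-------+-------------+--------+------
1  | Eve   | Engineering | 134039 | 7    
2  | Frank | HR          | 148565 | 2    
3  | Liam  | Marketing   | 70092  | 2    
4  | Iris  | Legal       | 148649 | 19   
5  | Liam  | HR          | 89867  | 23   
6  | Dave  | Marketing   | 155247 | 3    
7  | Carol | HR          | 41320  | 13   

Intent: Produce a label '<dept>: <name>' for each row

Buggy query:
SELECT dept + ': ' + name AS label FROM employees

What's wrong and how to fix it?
Bug: SQLite uses || for string concatenation; + coerces text to numbers (yielding 0)

Fix: Use the || operator for string concatenation

Corrected query:
SELECT dept || ': ' || name AS label FROM employees

Result:
label           
----------------
Engineering: Eve
HR: Frank       
Marketing: Liam 
Legal: Iris     
HR: Liam        
Marketing: Dave 
HR: Carol       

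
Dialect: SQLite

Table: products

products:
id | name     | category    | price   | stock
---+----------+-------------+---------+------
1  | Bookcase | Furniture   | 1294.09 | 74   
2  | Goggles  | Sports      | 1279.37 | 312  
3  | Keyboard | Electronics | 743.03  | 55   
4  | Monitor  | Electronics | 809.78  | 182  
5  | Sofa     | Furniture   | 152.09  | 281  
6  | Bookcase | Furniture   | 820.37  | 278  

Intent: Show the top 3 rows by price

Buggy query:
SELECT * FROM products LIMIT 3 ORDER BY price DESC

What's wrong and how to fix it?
Bug: LIMIT must come after ORDER BY

Fix: Sort with ORDER BY, then apply LIMIT

Corrected query:
SELECT * FROM products ORDER BY price DESC LIMIT 3

Result:
id | name     | category  | price   | stock
---+----------+-----------+---------+------
1  | Bookcase | Furniture | 1294.09 | 74   
2  | Goggles  | Sports    | 1279.37 | 312  
6  | Bookcase | Furniture | 820.37  | 278  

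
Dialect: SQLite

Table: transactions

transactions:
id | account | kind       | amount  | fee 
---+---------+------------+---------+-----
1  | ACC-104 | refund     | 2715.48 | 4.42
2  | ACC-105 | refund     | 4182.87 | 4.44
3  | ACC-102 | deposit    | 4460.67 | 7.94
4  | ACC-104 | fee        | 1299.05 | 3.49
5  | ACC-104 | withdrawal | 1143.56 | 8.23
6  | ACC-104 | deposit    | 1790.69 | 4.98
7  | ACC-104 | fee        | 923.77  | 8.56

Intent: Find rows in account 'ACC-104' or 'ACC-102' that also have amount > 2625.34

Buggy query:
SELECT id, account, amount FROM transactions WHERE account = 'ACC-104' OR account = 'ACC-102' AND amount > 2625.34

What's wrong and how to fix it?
Bug: Without parentheses, AND is evaluated before OR, so the amount filter only applies to the 'ACC-102' branch

Fix: Group the OR with parentheses (or use IN), then AND the threshold

Corrected query:
SELECT id, account, amount FROM transactions WHERE (account = 'ACC-104' OR account = 'ACC-102') AND amount > 2625.34

Result:
id | account | amount 
---+---------+--------
1  | ACC-104 | 2715.48
3  | ACC-102 | 4460.67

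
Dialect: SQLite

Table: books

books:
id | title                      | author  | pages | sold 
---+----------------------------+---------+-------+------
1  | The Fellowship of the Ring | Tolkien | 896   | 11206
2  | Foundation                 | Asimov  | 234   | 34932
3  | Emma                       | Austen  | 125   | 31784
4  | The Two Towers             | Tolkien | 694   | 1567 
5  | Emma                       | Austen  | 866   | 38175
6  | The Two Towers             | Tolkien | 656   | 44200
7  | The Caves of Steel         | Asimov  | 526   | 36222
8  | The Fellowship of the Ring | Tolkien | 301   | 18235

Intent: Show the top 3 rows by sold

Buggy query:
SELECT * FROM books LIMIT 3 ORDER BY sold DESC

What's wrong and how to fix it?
Bug: LIMIT must come after ORDER BY

Fix: Swap the clauses: ORDER BY first, then LIMIT

Corrected query:
SELECT * FROM books ORDER BY sold DESC LIMIT 3

Result:
id | title              | author  | pages | sold 
---+--------------------+---------+-------+------
6  | The Two Towers     | Tolkien | 656   | 44200
5  | Emma               | Austen  | 866   | 38175
7  | The Caves of Steel | Asimov  | 526   | 36222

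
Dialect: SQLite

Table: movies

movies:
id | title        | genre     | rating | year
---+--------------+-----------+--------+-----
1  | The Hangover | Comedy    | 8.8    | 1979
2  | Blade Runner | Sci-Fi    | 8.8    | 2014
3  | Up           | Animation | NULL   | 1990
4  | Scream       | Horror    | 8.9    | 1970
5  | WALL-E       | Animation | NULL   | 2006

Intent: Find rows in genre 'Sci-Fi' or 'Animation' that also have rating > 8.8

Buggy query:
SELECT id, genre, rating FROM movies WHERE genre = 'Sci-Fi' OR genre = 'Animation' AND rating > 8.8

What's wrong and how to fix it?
Bug: Without parentheses, AND is evaluated before OR, so the rating filter only applies to the 'Animation' branch

Fix: Add parentheses around the OR so the AND applies to both alternatives

Corrected query:
SELECT id, genre, rating FROM movies WHERE (genre = 'Sci-Fi' OR genre = 'Animation') AND rating > 8.8

Result:
(no rows)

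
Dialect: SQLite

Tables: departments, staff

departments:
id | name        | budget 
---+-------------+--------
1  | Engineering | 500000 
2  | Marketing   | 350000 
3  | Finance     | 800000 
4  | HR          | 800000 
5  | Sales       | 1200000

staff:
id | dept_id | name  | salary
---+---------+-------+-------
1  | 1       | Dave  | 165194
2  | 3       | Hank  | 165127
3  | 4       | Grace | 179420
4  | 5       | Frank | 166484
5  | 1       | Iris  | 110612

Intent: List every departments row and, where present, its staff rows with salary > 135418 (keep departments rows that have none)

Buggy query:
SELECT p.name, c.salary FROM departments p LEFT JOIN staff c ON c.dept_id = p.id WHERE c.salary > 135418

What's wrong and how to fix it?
Bug: A WHERE condition on the right-hand table after LEFT JOIN drops unmatched parents

Fix: Move the right-table condition into the ON clause so unmatched parents are kept

Corrected query:
SELECT p.name, c.salary FROM departments p LEFT JOIN staff c ON c.dept_id = p.id AND c.salary > 135418

Result:
name        | salary
------------+-------
Engineering | 165194
Marketing   | NULL  
Finance     | 165127
HR          | 179420
Sales       | 166484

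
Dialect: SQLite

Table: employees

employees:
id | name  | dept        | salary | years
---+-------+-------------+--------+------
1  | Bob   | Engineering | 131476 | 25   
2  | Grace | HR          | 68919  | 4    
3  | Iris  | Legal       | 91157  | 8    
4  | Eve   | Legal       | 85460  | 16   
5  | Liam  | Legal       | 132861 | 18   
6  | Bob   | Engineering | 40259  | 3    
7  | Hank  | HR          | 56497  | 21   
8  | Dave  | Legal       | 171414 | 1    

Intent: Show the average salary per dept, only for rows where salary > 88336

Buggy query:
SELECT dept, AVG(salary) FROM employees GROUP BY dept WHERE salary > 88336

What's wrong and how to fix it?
Bug: Row-level WHERE must come before GROUP BY in the clause order

Fix: Move the WHERE clause before GROUP BY

Corrected query:
SELECT dept, AVG(salary) FROM employees WHERE salary > 88336 GROUP BY dept

Result:
dept        | AVG(salary)  
------------+--------------
Engineering | 131476       
Legal       | 131810.666667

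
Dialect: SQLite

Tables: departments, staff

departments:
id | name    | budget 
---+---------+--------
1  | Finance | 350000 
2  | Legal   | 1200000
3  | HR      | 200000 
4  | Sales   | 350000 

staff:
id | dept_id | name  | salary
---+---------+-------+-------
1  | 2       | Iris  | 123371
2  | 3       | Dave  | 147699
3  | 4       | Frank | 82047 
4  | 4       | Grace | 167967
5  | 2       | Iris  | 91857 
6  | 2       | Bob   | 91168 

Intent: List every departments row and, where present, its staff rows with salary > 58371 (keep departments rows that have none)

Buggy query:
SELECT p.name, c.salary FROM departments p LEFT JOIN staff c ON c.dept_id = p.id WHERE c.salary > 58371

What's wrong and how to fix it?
Bug: A WHERE condition on the right-hand table after LEFT JOIN drops unmatched parents

Fix: Put 'c.salary > 58371' in the JOIN's ON clause instead of WHERE

Corrected query:
SELECT p.name, c.salary FROM departments p LEFT JOIN staff c ON c.dept_id = p.id AND c.salary > 58371

Result:
name    | salary
--------+-------
Finance | NULL  
Legal   | 91168 
Legal   | 91857 
Legal   | 123371
HR      | 147699
Sales   | 82047 
Sales   | 167967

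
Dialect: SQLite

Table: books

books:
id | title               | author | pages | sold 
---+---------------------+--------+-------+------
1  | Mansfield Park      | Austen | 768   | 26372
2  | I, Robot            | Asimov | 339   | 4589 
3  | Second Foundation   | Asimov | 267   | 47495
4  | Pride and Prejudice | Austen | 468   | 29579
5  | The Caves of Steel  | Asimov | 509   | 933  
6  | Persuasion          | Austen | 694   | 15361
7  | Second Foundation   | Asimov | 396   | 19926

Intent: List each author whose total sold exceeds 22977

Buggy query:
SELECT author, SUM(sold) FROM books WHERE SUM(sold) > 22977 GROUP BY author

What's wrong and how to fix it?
Bug: WHERE runs before GROUP BY, so aggregates aren't available there

Fix: Use HAVING (which filters groups after aggregation) instead of WHERE

Corrected query:
SELECT author, SUM(sold) FROM books GROUP BY author HAVING SUM(sold) > 22977

Result:
author | SUM(sold)
-------+----------
Asimov | 72943    
Austen | 71312    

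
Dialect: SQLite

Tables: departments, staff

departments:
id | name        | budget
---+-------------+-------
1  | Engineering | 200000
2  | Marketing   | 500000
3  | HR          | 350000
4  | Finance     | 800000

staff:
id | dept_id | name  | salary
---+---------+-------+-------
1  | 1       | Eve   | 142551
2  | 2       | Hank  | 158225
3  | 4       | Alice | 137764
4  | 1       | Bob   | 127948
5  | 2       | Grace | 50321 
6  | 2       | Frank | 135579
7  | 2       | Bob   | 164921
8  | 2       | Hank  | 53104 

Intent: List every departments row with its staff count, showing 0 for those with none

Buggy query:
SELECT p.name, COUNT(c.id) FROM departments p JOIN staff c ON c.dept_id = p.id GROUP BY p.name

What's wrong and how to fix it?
Bug: INNER JOIN drops departments rows that have no matching staff rows

Fix: Use LEFT JOIN so parents without children still appear (COUNT(c.id) gives 0)

Corrected query:
SELECT p.name, COUNT(c.id) FROM departments p LEFT JOIN staff c ON c.dept_id = p.id GROUP BY p.name

Result:
name        | COUNT(c.id)
------------+------------
Engineering | 2          
Finance     | 1          
HR          | 0          
Marketing   | 5          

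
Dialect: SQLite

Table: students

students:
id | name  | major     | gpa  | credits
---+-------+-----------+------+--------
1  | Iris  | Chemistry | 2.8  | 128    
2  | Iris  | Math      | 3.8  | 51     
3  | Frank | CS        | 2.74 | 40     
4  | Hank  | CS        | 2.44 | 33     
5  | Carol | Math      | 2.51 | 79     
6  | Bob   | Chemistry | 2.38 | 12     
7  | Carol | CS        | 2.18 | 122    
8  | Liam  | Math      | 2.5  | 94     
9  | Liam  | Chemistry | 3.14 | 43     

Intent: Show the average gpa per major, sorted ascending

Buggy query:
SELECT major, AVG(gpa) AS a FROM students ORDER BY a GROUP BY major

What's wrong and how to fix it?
Bug: ORDER BY appears before GROUP BY; SQL clause order requires GROUP BY first

Fix: Move ORDER BY to the end, after GROUP BY

Corrected query:
SELECT major, AVG(gpa) AS a FROM students GROUP BY major ORDER BY a

Result:
major     | a       
----------+---------
CS        | 2.453333
Chemistry | 2.773333
Math      | 2.936667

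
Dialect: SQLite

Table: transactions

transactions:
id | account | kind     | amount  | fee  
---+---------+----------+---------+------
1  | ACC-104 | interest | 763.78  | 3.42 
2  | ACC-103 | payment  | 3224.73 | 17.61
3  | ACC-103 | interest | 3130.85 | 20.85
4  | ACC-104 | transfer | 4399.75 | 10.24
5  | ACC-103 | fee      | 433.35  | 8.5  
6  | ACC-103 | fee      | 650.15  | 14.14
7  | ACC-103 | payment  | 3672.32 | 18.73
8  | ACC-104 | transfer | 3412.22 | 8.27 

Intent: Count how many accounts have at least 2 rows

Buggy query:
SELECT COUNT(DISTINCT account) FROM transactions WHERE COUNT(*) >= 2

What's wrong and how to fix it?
Bug: WHERE filters individual rows, not groups, so a group-level COUNT is invalid there

Fix: Group first with HAVING COUNT(*) >= 2, then COUNT the resulting groups

Corrected query:
SELECT COUNT(*) FROM (SELECT account FROM transactions GROUP BY account HAVING COUNT(*) >= 2)

Result:
COUNT(*)
--------
2       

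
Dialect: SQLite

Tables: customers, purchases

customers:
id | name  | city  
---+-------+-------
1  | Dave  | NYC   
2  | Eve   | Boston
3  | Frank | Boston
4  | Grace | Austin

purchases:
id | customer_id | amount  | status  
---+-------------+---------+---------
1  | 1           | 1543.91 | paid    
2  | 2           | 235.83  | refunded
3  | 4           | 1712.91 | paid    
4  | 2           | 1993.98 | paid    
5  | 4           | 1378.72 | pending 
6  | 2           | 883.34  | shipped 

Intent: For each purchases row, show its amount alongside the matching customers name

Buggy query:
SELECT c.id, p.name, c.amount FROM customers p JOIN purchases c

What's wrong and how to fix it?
Bug: JOIN with no ON clause produces a cartesian product; every purchases row pairs with every customers row

Fix: Add ON c.customer_id = p.id to the JOIN

Corrected query:
SELECT c.id, p.name, c.amount FROM customers p JOIN purchases c ON c.customer_id = p.id

Result:
id | name  | amount 
---+-------+--------
1  | Dave  | 1543.91
2  | Eve   | 235.83 
3  | Grace | 1712.91
4  | Eve   | 1993.98
5  | Grace | 1378.72
6  | Eve   | 883.34 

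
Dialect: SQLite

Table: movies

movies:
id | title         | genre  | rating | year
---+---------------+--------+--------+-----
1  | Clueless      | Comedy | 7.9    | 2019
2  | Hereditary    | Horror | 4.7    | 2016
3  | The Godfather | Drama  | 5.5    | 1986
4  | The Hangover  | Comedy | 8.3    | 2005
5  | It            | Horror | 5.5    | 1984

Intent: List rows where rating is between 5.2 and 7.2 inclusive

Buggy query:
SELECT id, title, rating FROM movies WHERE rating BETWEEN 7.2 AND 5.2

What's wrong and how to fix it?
Bug: BETWEEN expects the lower bound first; with 7.2 AND 5.2 the range is empty

Fix: Swap the bounds so the smaller value comes first

Corrected query:
SELECT id, title, rating FROM movies WHERE rating BETWEEN 5.2 AND 7.2

Result:
id | title         | rating
---+---------------+-------
3  | The Godfather | 5.5   
5  | It            | 5.5   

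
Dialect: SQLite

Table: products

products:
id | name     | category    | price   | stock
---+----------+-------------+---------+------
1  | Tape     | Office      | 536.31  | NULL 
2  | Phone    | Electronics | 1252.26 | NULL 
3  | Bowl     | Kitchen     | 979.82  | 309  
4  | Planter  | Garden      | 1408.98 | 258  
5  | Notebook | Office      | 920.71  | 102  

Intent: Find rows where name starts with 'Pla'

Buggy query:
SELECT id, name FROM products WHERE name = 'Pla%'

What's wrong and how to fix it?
Bug: '=' compares the literal string including the % character; pattern matching needs LIKE

Fix: Use LIKE for wildcard pattern matching

Corrected query:
SELECT id, name FROM products WHERE name LIKE 'Pla%'

Result:
id | name   
---+--------
4  | Planter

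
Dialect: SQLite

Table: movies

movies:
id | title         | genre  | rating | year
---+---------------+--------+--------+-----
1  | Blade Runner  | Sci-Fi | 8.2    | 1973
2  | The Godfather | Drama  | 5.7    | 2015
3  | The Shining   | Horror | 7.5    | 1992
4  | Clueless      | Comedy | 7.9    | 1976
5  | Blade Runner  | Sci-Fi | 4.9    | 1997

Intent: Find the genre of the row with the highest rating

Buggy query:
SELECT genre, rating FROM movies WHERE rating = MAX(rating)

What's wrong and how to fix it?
Bug: MAX(rating) is an aggregate and cannot be used directly in WHERE

Fix: Wrap MAX in a scalar subquery so WHERE compares against a single value

Corrected query:
SELECT genre, rating FROM movies WHERE rating = (SELECT MAX(rating) FROM movies)

Result:
genre  | rating
-------+-------
Sci-Fi | 8.2   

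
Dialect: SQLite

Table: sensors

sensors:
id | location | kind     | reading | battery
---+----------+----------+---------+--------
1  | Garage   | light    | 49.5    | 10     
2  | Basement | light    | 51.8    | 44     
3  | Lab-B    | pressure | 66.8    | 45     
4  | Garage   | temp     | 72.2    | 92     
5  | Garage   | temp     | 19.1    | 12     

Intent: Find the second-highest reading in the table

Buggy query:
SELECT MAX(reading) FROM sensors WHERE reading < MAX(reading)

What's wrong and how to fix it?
Bug: MAX(reading) on the right of the comparison is an aggregate-in-WHERE error

Fix: Put the inner MAX in a scalar subquery

Corrected query:
SELECT MAX(reading) FROM sensors WHERE reading < (SELECT MAX(reading) FROM sensors)

Result:
MAX(reading)
------------
66.8        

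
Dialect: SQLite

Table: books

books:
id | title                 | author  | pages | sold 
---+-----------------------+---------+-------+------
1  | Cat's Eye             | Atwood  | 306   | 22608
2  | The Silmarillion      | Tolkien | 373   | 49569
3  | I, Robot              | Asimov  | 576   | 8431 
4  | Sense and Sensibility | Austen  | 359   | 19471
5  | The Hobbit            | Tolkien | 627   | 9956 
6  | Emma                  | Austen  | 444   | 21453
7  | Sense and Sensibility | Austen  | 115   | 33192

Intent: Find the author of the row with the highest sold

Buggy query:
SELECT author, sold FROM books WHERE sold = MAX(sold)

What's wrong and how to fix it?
Bug: MAX(sold) is an aggregate and cannot be used directly in WHERE

Fix: Wrap MAX in a scalar subquery so WHERE compares against a single value

Corrected query:
SELECT author, sold FROM books WHERE sold = (SELECT MAX(sold) FROM books)

Result:
author  | sold 
--------+------
Tolkien | 49569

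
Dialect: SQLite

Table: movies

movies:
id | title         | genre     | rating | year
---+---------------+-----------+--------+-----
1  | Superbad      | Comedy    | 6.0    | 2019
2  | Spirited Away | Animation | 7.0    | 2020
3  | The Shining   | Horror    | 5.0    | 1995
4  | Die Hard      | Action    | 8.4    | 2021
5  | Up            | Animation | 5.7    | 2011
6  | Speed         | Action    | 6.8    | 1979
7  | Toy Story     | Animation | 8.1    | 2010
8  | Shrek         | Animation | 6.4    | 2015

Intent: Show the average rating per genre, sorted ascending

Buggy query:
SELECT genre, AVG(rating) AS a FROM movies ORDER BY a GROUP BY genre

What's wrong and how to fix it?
Bug: GROUP BY must precede ORDER BY

Fix: Move ORDER BY to the end, after GROUP BY

Corrected query:
SELECT genre, AVG(rating) AS a FROM movies GROUP BY genre ORDER BY a

Result:
genre     | a  
----------+----
Horror    | 5  
Comedy    | 6  
Animation | 6.8
Action    | 7.6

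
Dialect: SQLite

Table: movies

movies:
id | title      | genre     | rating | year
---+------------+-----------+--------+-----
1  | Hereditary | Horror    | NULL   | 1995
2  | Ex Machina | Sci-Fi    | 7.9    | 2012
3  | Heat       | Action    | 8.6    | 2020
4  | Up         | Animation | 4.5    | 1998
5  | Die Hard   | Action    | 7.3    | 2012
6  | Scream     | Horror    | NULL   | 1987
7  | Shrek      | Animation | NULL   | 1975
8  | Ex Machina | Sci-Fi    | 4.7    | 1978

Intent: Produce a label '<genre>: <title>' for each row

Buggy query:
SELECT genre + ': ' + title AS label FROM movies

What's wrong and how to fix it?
Bug: '+' is numeric addition; on text columns SQLite converts them to 0 instead of concatenating

Fix: Replace + with || to concatenate text

Corrected query:
SELECT genre || ': ' || title AS label FROM movies

Result:
label             
------------------
Horror: Hereditary
Sci-Fi: Ex Machina
Action: Heat      
Animation: Up     
Action: Die Hard  
Horror: Scream    
Animation: Shrek  
Sci-Fi: Ex Machina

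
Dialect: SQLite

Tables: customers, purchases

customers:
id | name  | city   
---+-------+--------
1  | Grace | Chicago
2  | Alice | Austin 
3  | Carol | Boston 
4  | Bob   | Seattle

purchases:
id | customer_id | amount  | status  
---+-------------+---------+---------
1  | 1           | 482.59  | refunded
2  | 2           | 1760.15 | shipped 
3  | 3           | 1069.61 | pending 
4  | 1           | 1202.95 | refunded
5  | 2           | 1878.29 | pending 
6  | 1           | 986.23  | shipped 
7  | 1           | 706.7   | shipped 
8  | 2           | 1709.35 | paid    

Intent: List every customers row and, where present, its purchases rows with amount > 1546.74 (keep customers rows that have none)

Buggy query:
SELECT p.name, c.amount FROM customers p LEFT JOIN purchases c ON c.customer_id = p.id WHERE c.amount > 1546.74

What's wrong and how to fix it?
Bug: Filtering c.amount in WHERE discards the NULL rows produced by LEFT JOIN, turning it into an inner join

Fix: Move the right-table condition into the ON clause so unmatched parents are kept

Corrected query:
SELECT p.name, c.amount FROM customers p LEFT JOIN purchases c ON c.customer_id = p.id AND c.amount > 1546.74

Result:
name  | amount 
------+--------
Grace | NULL   
Alice | 1709.35
Alice | 1760.15
Alice | 1878.29
Carol | NULL   
Bob   | NULL   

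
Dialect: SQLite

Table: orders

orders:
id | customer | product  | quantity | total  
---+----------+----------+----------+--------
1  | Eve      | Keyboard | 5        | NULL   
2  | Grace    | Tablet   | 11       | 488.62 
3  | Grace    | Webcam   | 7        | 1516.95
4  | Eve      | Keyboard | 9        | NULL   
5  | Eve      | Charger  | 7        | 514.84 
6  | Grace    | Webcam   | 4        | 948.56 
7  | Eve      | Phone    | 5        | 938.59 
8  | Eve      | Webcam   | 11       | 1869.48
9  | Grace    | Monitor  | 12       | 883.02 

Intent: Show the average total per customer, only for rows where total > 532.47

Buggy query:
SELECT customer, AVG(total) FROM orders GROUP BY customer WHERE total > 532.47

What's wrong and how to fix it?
Bug: Row-level WHERE must come before GROUP BY in the clause order

Fix: Place WHERE between FROM and GROUP BY

Corrected query:
SELECT customer, AVG(total) FROM orders WHERE total > 532.47 GROUP BY customer

Result:
customer | AVG(total) 
---------+------------
Eve      | 1404.035   
Grace    | 1116.176667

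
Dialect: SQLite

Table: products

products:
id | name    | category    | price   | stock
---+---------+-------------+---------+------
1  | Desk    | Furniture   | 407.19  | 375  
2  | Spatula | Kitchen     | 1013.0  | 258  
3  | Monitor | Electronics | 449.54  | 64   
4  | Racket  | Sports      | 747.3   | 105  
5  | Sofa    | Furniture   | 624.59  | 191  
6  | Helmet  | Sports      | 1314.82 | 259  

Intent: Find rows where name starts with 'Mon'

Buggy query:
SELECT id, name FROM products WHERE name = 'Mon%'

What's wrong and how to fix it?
Bug: Wildcards only work with LIKE; '=' treats '%' as a literal character

Fix: Use LIKE for wildcard pattern matching

Corrected query:
SELECT id, name FROM products WHERE name LIKE 'Mon%'

Result:
id | name   
---+--------
3  | Monitor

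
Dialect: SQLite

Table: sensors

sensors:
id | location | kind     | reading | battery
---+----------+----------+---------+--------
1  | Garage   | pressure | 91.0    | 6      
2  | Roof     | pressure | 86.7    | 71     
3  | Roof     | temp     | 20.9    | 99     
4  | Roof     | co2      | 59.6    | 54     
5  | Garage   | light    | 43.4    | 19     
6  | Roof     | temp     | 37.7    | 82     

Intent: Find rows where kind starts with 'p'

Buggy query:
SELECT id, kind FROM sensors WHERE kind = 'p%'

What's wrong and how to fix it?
Bug: '=' compares the literal string including the % character; pattern matching needs LIKE

Fix: Replace '=' with LIKE so 'p%' is treated as a pattern

Corrected query:
SELECT id, kind FROM sensors WHERE kind LIKE 'p%'

Result:
id | kind    
---+---------
1  | pressure
2  | pressure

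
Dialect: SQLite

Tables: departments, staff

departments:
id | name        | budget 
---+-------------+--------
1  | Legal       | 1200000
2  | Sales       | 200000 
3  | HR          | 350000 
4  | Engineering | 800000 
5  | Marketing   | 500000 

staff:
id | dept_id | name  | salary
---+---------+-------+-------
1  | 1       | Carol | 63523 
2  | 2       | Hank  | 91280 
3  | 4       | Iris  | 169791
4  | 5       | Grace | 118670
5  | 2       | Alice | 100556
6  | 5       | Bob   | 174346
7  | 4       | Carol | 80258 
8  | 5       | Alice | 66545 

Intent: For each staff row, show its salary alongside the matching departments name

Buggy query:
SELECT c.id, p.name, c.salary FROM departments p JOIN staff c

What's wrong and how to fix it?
Bug: Missing join condition: each staff row is matched to all departments rows instead of just its own

Fix: Add ON c.dept_id = p.id to the JOIN

Corrected query:
SELECT c.id, p.name, c.salary FROM departments p JOIN staff c ON c.dept_id = p.id

Result:
id | name        | salary
---+-------------+-------
1  | Legal       | 63523 
2  | Sales       | 91280 
3  | Engineering | 169791
4  | Marketing   | 118670
5  | Sales       | 100556
6  | Marketing   | 174346
7  | Engineering | 80258 
8  | Marketing   | 66545 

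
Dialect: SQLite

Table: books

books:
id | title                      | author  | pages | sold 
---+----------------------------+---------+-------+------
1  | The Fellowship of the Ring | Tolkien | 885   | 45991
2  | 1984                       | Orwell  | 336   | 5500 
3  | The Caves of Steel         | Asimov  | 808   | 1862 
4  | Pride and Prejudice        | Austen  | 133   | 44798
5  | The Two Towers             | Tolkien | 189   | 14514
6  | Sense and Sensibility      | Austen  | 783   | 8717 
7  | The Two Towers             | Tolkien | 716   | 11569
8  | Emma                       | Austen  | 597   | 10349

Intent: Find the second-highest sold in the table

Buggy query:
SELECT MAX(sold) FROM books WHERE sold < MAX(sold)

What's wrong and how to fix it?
Bug: The inner MAX is an aggregate inside WHERE, which is not allowed

Fix: Put the inner MAX in a scalar subquery

Corrected query:
SELECT MAX(sold) FROM books WHERE sold < (SELECT MAX(sold) FROM books)

Result:
MAX(sold)
---------
44798    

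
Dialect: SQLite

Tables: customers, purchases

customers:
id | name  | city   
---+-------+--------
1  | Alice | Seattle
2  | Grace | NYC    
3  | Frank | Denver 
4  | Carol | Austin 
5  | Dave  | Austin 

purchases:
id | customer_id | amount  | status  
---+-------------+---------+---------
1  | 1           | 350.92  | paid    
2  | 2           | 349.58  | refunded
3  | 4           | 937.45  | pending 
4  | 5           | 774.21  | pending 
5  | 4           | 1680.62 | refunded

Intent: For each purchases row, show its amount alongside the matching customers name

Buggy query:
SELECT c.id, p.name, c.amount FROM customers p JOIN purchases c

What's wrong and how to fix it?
Bug: JOIN with no ON clause produces a cartesian product; every purchases row pairs with every customers row

Fix: Add ON c.customer_id = p.id to the JOIN

Corrected query:
SELECT c.id, p.name, c.amount FROM customers p JOIN purchases c ON c.customer_id = p.id

Result:
id | name  | amount 
---+-------+--------
1  | Alice | 350.92 
2  | Grace | 349.58 
3  | Carol | 937.45 
4  | Dave  | 774.21 
5  | Carol | 1680.62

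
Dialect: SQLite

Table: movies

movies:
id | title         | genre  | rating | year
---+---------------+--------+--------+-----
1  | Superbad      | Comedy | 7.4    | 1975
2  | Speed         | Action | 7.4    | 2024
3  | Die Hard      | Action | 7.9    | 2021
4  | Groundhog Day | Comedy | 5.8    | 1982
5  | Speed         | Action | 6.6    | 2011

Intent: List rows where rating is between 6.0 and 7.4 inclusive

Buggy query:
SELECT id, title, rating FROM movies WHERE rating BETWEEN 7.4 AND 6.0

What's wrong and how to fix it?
Bug: BETWEEN expects the lower bound first; with 7.4 AND 6.0 the range is empty

Fix: Write BETWEEN 6.0 AND 7.4

Corrected query:
SELECT id, title, rating FROM movies WHERE rating BETWEEN 6.0 AND 7.4

Result:
id | title    | rating
---+----------+-------
1  | Superbad | 7.4   
2  | Speed    | 7.4   
5  | Speed    | 6.6   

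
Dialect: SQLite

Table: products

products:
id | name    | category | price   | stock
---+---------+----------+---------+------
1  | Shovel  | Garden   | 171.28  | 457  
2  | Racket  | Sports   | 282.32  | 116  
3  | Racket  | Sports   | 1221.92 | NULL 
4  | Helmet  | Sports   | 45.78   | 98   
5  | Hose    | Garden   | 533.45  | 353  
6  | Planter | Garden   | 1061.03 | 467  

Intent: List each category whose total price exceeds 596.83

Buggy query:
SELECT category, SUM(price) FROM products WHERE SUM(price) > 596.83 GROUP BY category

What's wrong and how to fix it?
Bug: SUM(price) is an aggregate, but WHERE filters rows before aggregation

Fix: Use HAVING (which filters groups after aggregation) instead of WHERE

Corrected query:
SELECT category, SUM(price) FROM products GROUP BY category HAVING SUM(price) > 596.83

Result:
category | SUM(price)
---------+-----------
Garden   | 1765.76   
Sports   | 1550.02   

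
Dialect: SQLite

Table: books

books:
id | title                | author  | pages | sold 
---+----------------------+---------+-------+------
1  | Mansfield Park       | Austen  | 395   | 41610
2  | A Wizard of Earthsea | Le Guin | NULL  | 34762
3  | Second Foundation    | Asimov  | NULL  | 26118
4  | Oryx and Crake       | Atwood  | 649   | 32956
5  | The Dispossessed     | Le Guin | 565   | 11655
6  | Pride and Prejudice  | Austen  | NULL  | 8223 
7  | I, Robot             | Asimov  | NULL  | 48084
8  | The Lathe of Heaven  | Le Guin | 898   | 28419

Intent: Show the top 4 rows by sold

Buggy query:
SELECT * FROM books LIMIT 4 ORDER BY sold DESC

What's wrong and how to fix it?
Bug: ORDER BY cannot follow LIMIT; LIMIT is the final clause

Fix: Swap the clauses: ORDER BY first, then LIMIT

Corrected query:
SELECT * FROM books ORDER BY sold DESC LIMIT 4

Result:
id | title                | author  | pages | sold 
---+----------------------+---------+-------+------
7  | I, Robot             | Asimov  | NULL  | 48084
1  | Mansfield Park       | Austen  | 395   | 41610
2  | A Wizard of Earthsea | Le Guin | NULL  | 34762
4  | Oryx and Crake       | Atwood  | 649   | 32956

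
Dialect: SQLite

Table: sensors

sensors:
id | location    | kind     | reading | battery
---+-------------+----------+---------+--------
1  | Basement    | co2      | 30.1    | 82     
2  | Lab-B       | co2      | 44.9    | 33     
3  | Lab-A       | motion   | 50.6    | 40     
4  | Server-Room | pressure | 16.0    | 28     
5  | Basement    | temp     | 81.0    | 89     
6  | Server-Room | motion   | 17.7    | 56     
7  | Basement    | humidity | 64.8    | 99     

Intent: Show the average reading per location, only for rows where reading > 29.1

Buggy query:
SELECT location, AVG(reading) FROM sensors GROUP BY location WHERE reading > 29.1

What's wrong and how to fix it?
Bug: WHERE cannot follow GROUP BY

Fix: Move the WHERE clause before GROUP BY

Corrected query:
SELECT location, AVG(reading) FROM sensors WHERE reading > 29.1 GROUP BY location

Result:
location | AVG(reading)
---------+-------------
Basement | 58.633333   
Lab-A    | 50.6        
Lab-B    | 44.9        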